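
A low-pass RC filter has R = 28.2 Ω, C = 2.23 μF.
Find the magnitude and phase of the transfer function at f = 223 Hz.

Step 1 — Angular frequency: ω = 2π·223 = 1401 rad/s.
Step 2 — Transfer function: H(jω) = 1/(1 + jωRC).
Step 3 — Denominator: 1 + jωRC = 1 + j·1401·28.2·2.23e-06 = 1 + j0.08811.
Step 4 — H = 0.9923 - j0.08743.
Step 5 — Magnitude: |H| = 0.9961 (-0.0 dB); phase: φ = -5.0°.

|H| = 0.9961 (-0.0 dB), φ = -5.0°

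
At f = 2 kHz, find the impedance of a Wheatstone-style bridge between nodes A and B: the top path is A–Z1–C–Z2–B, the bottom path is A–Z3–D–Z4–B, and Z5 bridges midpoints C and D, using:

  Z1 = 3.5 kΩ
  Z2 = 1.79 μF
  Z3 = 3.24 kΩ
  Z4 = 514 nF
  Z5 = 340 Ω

Step 1 — Angular frequency: ω = 2π·f = 2π·2000 = 1.257e+04 rad/s.
Step 2 — Component impedances:
  Z1: Z = R = 3500 Ω
  Z2: Z = 1/(jωC) = -j/(ω·C) = 0 - j44.46 Ω
  Z3: Z = R = 3240 Ω
  Z4: Z = 1/(jωC) = -j/(ω·C) = 0 - j154.8 Ω
  Z5: Z = R = 340 Ω
Step 3 — Bridge requires nodal analysis (the Z5 bridge couples midpoints C and D, so the two paths cannot be reduced to a simple series/parallel combination). Setting node B to ground and injecting 1 A at node A, the 3-node admittance system at A, C, D solves to V_A = Z_AB = 1690 - j47.22 Ω = 1691∠-1.6° Ω.

Z = 1690 - j47.22 Ω = 1691∠-1.6° Ω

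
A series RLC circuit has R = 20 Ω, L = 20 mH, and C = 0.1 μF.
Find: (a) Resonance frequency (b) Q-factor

Step 1 — Resonance condition Im(Z)=0 gives ω₀ = 1/√(LC).
Step 2 — ω₀ = 1/√(0.02·1e-07) = 2.236e+04 rad/s.
Step 3 — f₀ = ω₀/(2π) = 3559 Hz.
Step 4 — Series Q: Q = ω₀L/R = 2.236e+04·0.02/20 = 22.36.

(a) f₀ = 3559 Hz  (b) Q = 22.36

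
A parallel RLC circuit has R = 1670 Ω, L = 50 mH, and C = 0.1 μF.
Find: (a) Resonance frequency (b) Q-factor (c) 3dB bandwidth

Step 1 — Resonance: ω₀ = 1/√(LC) = 1/√(0.05·1e-07) = 1.414e+04 rad/s.
Step 2 — f₀ = ω₀/(2π) = 2251 Hz.
Step 3 — Parallel Q: Q = R/(ω₀L) = 1670/(1.414e+04·0.05) = 2.362.
Step 4 — Bandwidth: Δω = ω₀/Q = 5988 rad/s; BW = Δω/(2π) = 953 Hz.

(a) f₀ = 2251 Hz  (b) Q = 2.362  (c) BW = 953 Hz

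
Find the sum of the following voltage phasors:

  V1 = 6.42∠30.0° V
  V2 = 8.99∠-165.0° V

Step 1 — Convert each phasor to rectangular form:
  V1 = 6.42·(cos(30.0°) + j·sin(30.0°)) = 5.56 + j3.21 V
  V2 = 8.99·(cos(-165.0°) + j·sin(-165.0°)) = -8.684 - j2.327 V
Step 2 — Sum components: V_total = -3.124 + j0.8832 V.
Step 3 — Convert to polar: |V_total| = 3.246 V, ∠V_total = 164.2°.

V_total = 3.246∠164.2° V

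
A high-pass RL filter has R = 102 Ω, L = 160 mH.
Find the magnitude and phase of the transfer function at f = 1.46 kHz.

Step 1 — Angular frequency: ω = 2π·1460 = 9173 rad/s.
Step 2 — Transfer function: H(jω) = jωL/(R + jωL).
Step 3 — Numerator jωL = j·1468; denominator R + jωL = 102 + j1468.
Step 4 — H = 0.9952 + j0.06916.
Step 5 — Magnitude: |H| = 0.9976 (-0.0 dB); phase: φ = 4.0°.

|H| = 0.9976 (-0.0 dB), φ = 4.0°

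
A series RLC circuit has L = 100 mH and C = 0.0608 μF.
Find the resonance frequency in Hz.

Step 1 — Resonance condition Im(Z)=0 gives ω₀ = 1/√(LC).
Step 2 — ω₀ = 1/√(0.1·6.08e-08) = 1.282e+04 rad/s.
Step 3 — f₀ = ω₀/(2π) = 2041 Hz.

f₀ = 2041 Hz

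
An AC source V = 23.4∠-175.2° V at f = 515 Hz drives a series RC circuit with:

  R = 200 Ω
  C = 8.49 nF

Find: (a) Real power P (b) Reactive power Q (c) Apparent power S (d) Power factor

Step 1 — Angular frequency: ω = 2π·f = 2π·515 = 3236 rad/s.
Step 2 — Component impedances:
  R: Z = R = 200 Ω
  C: Z = 1/(jωC) = -j/(ω·C) = 0 - j3.64e+04 Ω
Step 3 — Series combination: Z_total = R + C = 200 - j3.64e+04 Ω = 3.64e+04∠-89.7° Ω.
Step 4 — Source phasor: V = 23.4∠-175.2° V = -23.32 - j1.958 V.
Step 5 — Current: I = V / Z = 5.027e-05 - j0.0006409 A = 0.0006428∠-85.5° A.
Step 6 — Complex power: S = V·I* = 8.265e-05 - j0.01504 VA.
Step 7 — Real power: P = Re(S) = 8.265e-05 W.
Step 8 — Reactive power: Q = Im(S) = -0.01504 VAR.
Step 9 — Apparent power: |S| = 0.01504 VA.
Step 10 — Power factor: PF = P/|S| = 0.005494 (leading).

(a) P = 8.265e-05 W  (b) Q = -0.01504 VAR  (c) S = 0.01504 VA  (d) PF = 0.005494 (leading)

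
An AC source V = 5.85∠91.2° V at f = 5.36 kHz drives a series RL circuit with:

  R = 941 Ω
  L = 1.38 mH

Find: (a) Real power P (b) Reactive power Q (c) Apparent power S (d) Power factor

Step 1 — Angular frequency: ω = 2π·f = 2π·5360 = 3.368e+04 rad/s.
Step 2 — Component impedances:
  R: Z = R = 941 Ω
  L: Z = jωL = j·3.368e+04·0.00138 = 0 + j46.48 Ω
Step 3 — Series combination: Z_total = R + L = 941 + j46.48 Ω = 942.1∠2.8° Ω.
Step 4 — Source phasor: V = 5.85∠91.2° V = -0.1225 + j5.849 V.
Step 5 — Current: I = V / Z = 0.0001764 + j0.006207 A = 0.006209∠88.4° A.
Step 6 — Complex power: S = V·I* = 0.03628 + j0.001792 VA.
Step 7 — Real power: P = Re(S) = 0.03628 W.
Step 8 — Reactive power: Q = Im(S) = 0.001792 VAR.
Step 9 — Apparent power: |S| = 0.03632 VA.
Step 10 — Power factor: PF = P/|S| = 0.9988 (lagging).

(a) P = 0.03628 W  (b) Q = 0.001792 VAR  (c) S = 0.03632 VA  (d) PF = 0.9988 (lagging)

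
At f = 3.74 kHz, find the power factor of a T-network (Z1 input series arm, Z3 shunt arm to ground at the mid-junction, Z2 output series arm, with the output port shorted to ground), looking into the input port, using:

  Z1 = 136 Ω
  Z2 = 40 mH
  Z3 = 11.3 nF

Step 1 — Angular frequency: ω = 2π·f = 2π·3740 = 2.35e+04 rad/s.
Step 2 — Component impedances:
  Z1: Z = R = 136 Ω
  Z2: Z = jωL = j·2.35e+04·0.04 = 0 + j940 Ω
  Z3: Z = 1/(jωC) = -j/(ω·C) = 0 - j3766 Ω
Step 3 — With the output port shorted to ground, the output series arm Z2 runs from the junction to ground; the shunt arm Z3 also runs from the junction to ground. They appear in parallel: Z3 || Z2 = 0 + j1253 Ω.
Step 4 — Series with input arm Z1: Z_in = Z1 + (Z3 || Z2) = 136 + j1253 Ω = 1260∠83.8° Ω.
Step 5 — Power factor: PF = cos(φ) = Re(Z)/|Z| = 136/1260 = 0.1079.
Step 6 — Type: Im(Z) = 1253 ⇒ lagging (phase φ = 83.8°).

PF = 0.1079 (lagging, φ = 83.8°)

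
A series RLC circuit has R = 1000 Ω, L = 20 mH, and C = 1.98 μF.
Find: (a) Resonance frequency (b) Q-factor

Step 1 — Resonance condition Im(Z)=0 gives ω₀ = 1/√(LC).
Step 2 — ω₀ = 1/√(0.02·1.98e-06) = 5025 rad/s.
Step 3 — f₀ = ω₀/(2π) = 799.8 Hz.
Step 4 — Series Q: Q = ω₀L/R = 5025·0.02/1000 = 0.1005.

(a) f₀ = 799.8 Hz  (b) Q = 0.1005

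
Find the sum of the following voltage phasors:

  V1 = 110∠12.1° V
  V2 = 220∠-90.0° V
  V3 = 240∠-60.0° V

Step 1 — Convert each phasor to rectangular form:
  V1 = 110·(cos(12.1°) + j·sin(12.1°)) = 107.6 + j23.06 V
  V2 = 220·(cos(-90.0°) + j·sin(-90.0°)) = 0 - j220 V
  V3 = 240·(cos(-60.0°) + j·sin(-60.0°)) = 120 - j207.8 V
Step 2 — Sum components: V_total = 227.6 - j404.8 V.
Step 3 — Convert to polar: |V_total| = 464.4 V, ∠V_total = -60.7°.

V_total = 464.4∠-60.7° V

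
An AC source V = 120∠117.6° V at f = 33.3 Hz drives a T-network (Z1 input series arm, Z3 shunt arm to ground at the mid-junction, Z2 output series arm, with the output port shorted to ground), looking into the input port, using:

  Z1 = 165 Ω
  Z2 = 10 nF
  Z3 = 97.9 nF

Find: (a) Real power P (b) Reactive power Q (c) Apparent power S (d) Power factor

Step 1 — Angular frequency: ω = 2π·f = 2π·33.3 = 209.2 rad/s.
Step 2 — Component impedances:
  Z1: Z = R = 165 Ω
  Z2: Z = 1/(jωC) = -j/(ω·C) = 0 - j4.779e+05 Ω
  Z3: Z = 1/(jωC) = -j/(ω·C) = 0 - j4.882e+04 Ω
Step 3 — With the output port shorted to ground, the output series arm Z2 runs from the junction to ground; the shunt arm Z3 also runs from the junction to ground. They appear in parallel: Z3 || Z2 = 0 - j4.429e+04 Ω.
Step 4 — Series with input arm Z1: Z_in = Z1 + (Z3 || Z2) = 165 - j4.429e+04 Ω = 4.43e+04∠-89.8° Ω.
Step 5 — Source phasor: V = 120∠117.6° V = -55.6 + j106.3 V.
Step 6 — Current: I = V / Z = -0.002405 - j0.001246 A = 0.002709∠-152.6° A.
Step 7 — Complex power: S = V·I* = 0.001211 - j0.3251 VA.
Step 8 — Real power: P = Re(S) = 0.001211 W.
Step 9 — Reactive power: Q = Im(S) = -0.3251 VAR.
Step 10 — Apparent power: |S| = 0.3251 VA.
Step 11 — Power factor: PF = P/|S| = 0.003725 (leading).

(a) P = 0.001211 W  (b) Q = -0.3251 VAR  (c) S = 0.3251 VA  (d) PF = 0.003725 (leading)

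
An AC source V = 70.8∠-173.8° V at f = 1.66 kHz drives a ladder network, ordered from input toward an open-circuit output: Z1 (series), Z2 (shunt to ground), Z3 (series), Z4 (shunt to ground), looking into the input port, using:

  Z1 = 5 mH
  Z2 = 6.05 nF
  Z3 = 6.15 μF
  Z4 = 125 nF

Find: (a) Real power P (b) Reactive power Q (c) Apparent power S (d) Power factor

Step 1 — Angular frequency: ω = 2π·f = 2π·1660 = 1.043e+04 rad/s.
Step 2 — Component impedances:
  Z1: Z = jωL = j·1.043e+04·0.005 = 0 + j52.15 Ω
  Z2: Z = 1/(jωC) = -j/(ω·C) = 0 - j1.585e+04 Ω
  Z3: Z = 1/(jωC) = -j/(ω·C) = 0 - j15.59 Ω
  Z4: Z = 1/(jωC) = -j/(ω·C) = 0 - j767 Ω
Step 3 — Ladder network (open output): work backward from the far end, alternating series and parallel combinations. Z_in = 0 - j693.6 Ω = 693.6∠-90.0° Ω.
Step 4 — Source phasor: V = 70.8∠-173.8° V = -70.39 - j7.646 V.
Step 5 — Current: I = V / Z = 0.01102 - j0.1015 A = 0.1021∠-83.8° A.
Step 6 — Complex power: S = V·I* = 0 - j7.227 VA.
Step 7 — Real power: P = Re(S) = 0 W.
Step 8 — Reactive power: Q = Im(S) = -7.227 VAR.
Step 9 — Apparent power: |S| = 7.227 VA.
Step 10 — Power factor: PF = P/|S| = 0 (leading).

(a) P = 0 W  (b) Q = -7.227 VAR  (c) S = 7.227 VA  (d) PF = 0 (leading)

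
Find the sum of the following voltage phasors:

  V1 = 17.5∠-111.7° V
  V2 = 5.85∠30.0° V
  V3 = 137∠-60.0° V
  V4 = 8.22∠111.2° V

Step 1 — Convert each phasor to rectangular form:
  V1 = 17.5·(cos(-111.7°) + j·sin(-111.7°)) = -6.471 - j16.26 V
  V2 = 5.85·(cos(30.0°) + j·sin(30.0°)) = 5.066 + j2.925 V
  V3 = 137·(cos(-60.0°) + j·sin(-60.0°)) = 68.5 - j118.6 V
  V4 = 8.22·(cos(111.2°) + j·sin(111.2°)) = -2.973 + j7.664 V
Step 2 — Sum components: V_total = 64.12 - j124.3 V.
Step 3 — Convert to polar: |V_total| = 139.9 V, ∠V_total = -62.7°.

V_total = 139.9∠-62.7° V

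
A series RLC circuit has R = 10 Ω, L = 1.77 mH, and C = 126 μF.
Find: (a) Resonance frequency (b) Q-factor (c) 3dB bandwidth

Step 1 — Resonance condition Im(Z)=0 gives ω₀ = 1/√(LC).
Step 2 — ω₀ = 1/√(0.00177·0.000126) = 2118 rad/s.
Step 3 — f₀ = ω₀/(2π) = 337 Hz.
Step 4 — Series Q: Q = ω₀L/R = 2118·0.00177/10 = 0.3748.
Step 5 — 3dB bandwidth: Δω = ω₀/Q = 5650 rad/s; BW = Δω/(2π) = 899.2 Hz.

(a) f₀ = 337 Hz  (b) Q = 0.3748  (c) BW = 899.2 Hz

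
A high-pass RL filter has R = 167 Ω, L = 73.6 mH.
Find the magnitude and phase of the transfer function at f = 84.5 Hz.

Step 1 — Angular frequency: ω = 2π·84.5 = 530.9 rad/s.
Step 2 — Transfer function: H(jω) = jωL/(R + jωL).
Step 3 — Numerator jωL = j·39.08; denominator R + jωL = 167 + j39.08.
Step 4 — H = 0.05191 + j0.2218.
Step 5 — Magnitude: |H| = 0.2278 (-12.8 dB); phase: φ = 76.8°.

|H| = 0.2278 (-12.8 dB), φ = 76.8°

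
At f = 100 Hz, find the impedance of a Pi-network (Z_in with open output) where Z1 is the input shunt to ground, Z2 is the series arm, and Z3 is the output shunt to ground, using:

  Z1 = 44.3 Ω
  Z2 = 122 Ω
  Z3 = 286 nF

Step 1 — Angular frequency: ω = 2π·f = 2π·100 = 628.3 rad/s.
Step 2 — Component impedances:
  Z1: Z = R = 44.3 Ω
  Z2: Z = R = 122 Ω
  Z3: Z = 1/(jωC) = -j/(ω·C) = 0 - j5565 Ω
Step 3 — With open output, the series arm Z2 and the output shunt Z3 appear in series to ground: Z2 + Z3 = 122 - j5565 Ω.
Step 4 — Parallel with input shunt Z1: Z_in = Z1 || (Z2 + Z3) = 44.29 - j0.3523 Ω = 44.29∠-0.5° Ω.

Z = 44.29 - j0.3523 Ω = 44.29∠-0.5° Ω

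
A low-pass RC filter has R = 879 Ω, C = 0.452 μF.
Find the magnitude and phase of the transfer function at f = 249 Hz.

Step 1 — Angular frequency: ω = 2π·249 = 1565 rad/s.
Step 2 — Transfer function: H(jω) = 1/(1 + jωRC).
Step 3 — Denominator: 1 + jωRC = 1 + j·1565·879·4.52e-07 = 1 + j0.6216.
Step 4 — H = 0.7213 - j0.4484.
Step 5 — Magnitude: |H| = 0.8493 (-1.4 dB); phase: φ = -31.9°.

|H| = 0.8493 (-1.4 dB), φ = -31.9°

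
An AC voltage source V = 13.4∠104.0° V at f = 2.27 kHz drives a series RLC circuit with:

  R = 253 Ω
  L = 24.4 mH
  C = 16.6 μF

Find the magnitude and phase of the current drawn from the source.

Step 1 — Angular frequency: ω = 2π·f = 2π·2270 = 1.426e+04 rad/s.
Step 2 — Component impedances:
  R: Z = R = 253 Ω
  L: Z = jωL = j·1.426e+04·0.0244 = 0 + j348 Ω
  C: Z = 1/(jωC) = -j/(ω·C) = 0 - j4.224 Ω
Step 3 — Series combination: Z_total = R + L + C = 253 + j343.8 Ω = 426.8∠53.7° Ω.
Step 4 — Source phasor: V = 13.4∠104.0° V = -3.242 + j13 V.
Step 5 — Ohm's law: I = V / Z_total = (-3.242 + j13) / (253 + j343.8) = 0.02003 + j0.02417 A.
Step 6 — Convert to polar: |I| = 0.03139 A, ∠I = 50.3°.

I = 0.03139∠50.3° A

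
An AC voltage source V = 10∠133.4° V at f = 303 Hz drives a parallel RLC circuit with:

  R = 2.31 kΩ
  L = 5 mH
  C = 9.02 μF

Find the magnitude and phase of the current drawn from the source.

Step 1 — Angular frequency: ω = 2π·f = 2π·303 = 1904 rad/s.
Step 2 — Component impedances:
  R: Z = R = 2310 Ω
  L: Z = jωL = j·1904·0.005 = 0 + j9.519 Ω
  C: Z = 1/(jωC) = -j/(ω·C) = 0 - j58.23 Ω
Step 3 — Parallel combination: 1/Z_total = 1/R + 1/L + 1/C; Z_total = 0.05605 + j11.38 Ω = 11.38∠89.7° Ω.
Step 4 — Source phasor: V = 10∠133.4° V = -6.871 + j7.266 V.
Step 5 — Ohm's law: I = V / Z_total = (-6.871 + j7.266) / (0.05605 + j11.38) = 0.6355 + j0.607 A.
Step 6 — Convert to polar: |I| = 0.8788 A, ∠I = 43.7°.

I = 0.8788∠43.7° A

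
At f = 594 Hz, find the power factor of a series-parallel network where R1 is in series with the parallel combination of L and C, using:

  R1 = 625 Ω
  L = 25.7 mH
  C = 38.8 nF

Step 1 — Angular frequency: ω = 2π·f = 2π·594 = 3732 rad/s.
Step 2 — Component impedances:
  R1: Z = R = 625 Ω
  L: Z = jωL = j·3732·0.0257 = 0 + j95.92 Ω
  C: Z = 1/(jωC) = -j/(ω·C) = 0 - j6906 Ω
Step 3 — Parallel branch: L || C = 1/(1/L + 1/C) = 0 + j97.27 Ω.
Step 4 — Series with R1: Z_total = R1 + (L || C) = 625 + j97.27 Ω = 632.5∠8.8° Ω.
Step 5 — Power factor: PF = cos(φ) = Re(Z)/|Z| = 625/632.5 = 0.9881.
Step 6 — Type: Im(Z) = 97.27 ⇒ lagging (phase φ = 8.8°).

PF = 0.9881 (lagging, φ = 8.8°)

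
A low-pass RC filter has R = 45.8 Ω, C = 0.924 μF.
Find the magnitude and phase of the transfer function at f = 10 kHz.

Step 1 — Angular frequency: ω = 2π·1e+04 = 6.283e+04 rad/s.
Step 2 — Transfer function: H(jω) = 1/(1 + jωRC).
Step 3 — Denominator: 1 + jωRC = 1 + j·6.283e+04·45.8·9.24e-07 = 1 + j2.659.
Step 4 — H = 0.1239 - j0.3295.
Step 5 — Magnitude: |H| = 0.352 (-9.1 dB); phase: φ = -69.4°.

|H| = 0.352 (-9.1 dB), φ = -69.4°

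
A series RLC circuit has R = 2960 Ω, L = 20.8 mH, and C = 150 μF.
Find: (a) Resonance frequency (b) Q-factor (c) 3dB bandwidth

Step 1 — Resonance: ω₀ = 1/√(LC) = 1/√(0.0208·0.00015) = 566.1 rad/s.
Step 2 — f₀ = ω₀/(2π) = 90.1 Hz.
Step 3 — Series Q: Q = ω₀L/R = 566.1·0.0208/2960 = 0.003978.
Step 4 — Bandwidth: Δω = ω₀/Q = 1.423e+05 rad/s; BW = Δω/(2π) = 2.265e+04 Hz.

(a) f₀ = 90.1 Hz  (b) Q = 0.003978  (c) BW = 2.265e+04 Hz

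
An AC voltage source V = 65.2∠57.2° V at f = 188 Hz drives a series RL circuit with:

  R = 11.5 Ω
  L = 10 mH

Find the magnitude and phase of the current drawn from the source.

Step 1 — Angular frequency: ω = 2π·f = 2π·188 = 1181 rad/s.
Step 2 — Component impedances:
  R: Z = R = 11.5 Ω
  L: Z = jωL = j·1181·0.01 = 0 + j11.81 Ω
Step 3 — Series combination: Z_total = R + L = 11.5 + j11.81 Ω = 16.49∠45.8° Ω.
Step 4 — Source phasor: V = 65.2∠57.2° V = 35.32 + j54.8 V.
Step 5 — Ohm's law: I = V / Z_total = (35.32 + j54.8) / (11.5 + j11.81) = 3.876 + j0.7839 A.
Step 6 — Convert to polar: |I| = 3.955 A, ∠I = 11.4°.

I = 3.955∠11.4° A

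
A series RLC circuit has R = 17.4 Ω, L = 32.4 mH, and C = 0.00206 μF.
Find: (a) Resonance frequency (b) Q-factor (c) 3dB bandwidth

Step 1 — Resonance condition Im(Z)=0 gives ω₀ = 1/√(LC).
Step 2 — ω₀ = 1/√(0.0324·2.06e-09) = 1.224e+05 rad/s.
Step 3 — f₀ = ω₀/(2π) = 1.948e+04 Hz.
Step 4 — Series Q: Q = ω₀L/R = 1.224e+05·0.0324/17.4 = 227.9.
Step 5 — 3dB bandwidth: Δω = ω₀/Q = 537 rad/s; BW = Δω/(2π) = 85.47 Hz.

(a) f₀ = 1.948e+04 Hz  (b) Q = 227.9  (c) BW = 85.47 Hz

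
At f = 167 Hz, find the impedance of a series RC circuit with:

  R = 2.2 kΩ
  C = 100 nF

Step 1 — Angular frequency: ω = 2π·f = 2π·167 = 1049 rad/s.
Step 2 — Component impedances:
  R: Z = R = 2200 Ω
  C: Z = 1/(jωC) = -j/(ω·C) = 0 - j9530 Ω
Step 3 — Series combination: Z_total = R + C = 2200 - j9530 Ω = 9781∠-77.0° Ω.

Z = 2200 - j9530 Ω = 9781∠-77.0° Ω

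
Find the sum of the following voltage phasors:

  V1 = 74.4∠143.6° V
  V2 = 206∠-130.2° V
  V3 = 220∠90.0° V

Step 1 — Convert each phasor to rectangular form:
  V1 = 74.4·(cos(143.6°) + j·sin(143.6°)) = -59.88 + j44.15 V
  V2 = 206·(cos(-130.2°) + j·sin(-130.2°)) = -133 - j157.3 V
  V3 = 220·(cos(90.0°) + j·sin(90.0°)) = 0 + j220 V
Step 2 — Sum components: V_total = -192.8 + j106.8 V.
Step 3 — Convert to polar: |V_total| = 220.5 V, ∠V_total = 151.0°.

V_total = 220.5∠151.0° V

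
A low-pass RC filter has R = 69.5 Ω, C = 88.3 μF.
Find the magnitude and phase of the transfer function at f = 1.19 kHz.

Step 1 — Angular frequency: ω = 2π·1190 = 7477 rad/s.
Step 2 — Transfer function: H(jω) = 1/(1 + jωRC).
Step 3 — Denominator: 1 + jωRC = 1 + j·7477·69.5·8.83e-05 = 1 + j45.89.
Step 4 — H = 0.0004747 - j0.02178.
Step 5 — Magnitude: |H| = 0.02179 (-33.2 dB); phase: φ = -88.8°.

|H| = 0.02179 (-33.2 dB), φ = -88.8°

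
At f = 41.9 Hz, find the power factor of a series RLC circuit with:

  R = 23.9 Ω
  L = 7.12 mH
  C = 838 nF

Step 1 — Angular frequency: ω = 2π·f = 2π·41.9 = 263.3 rad/s.
Step 2 — Component impedances:
  R: Z = R = 23.9 Ω
  L: Z = jωL = j·263.3·0.00712 = 0 + j1.874 Ω
  C: Z = 1/(jωC) = -j/(ω·C) = 0 - j4533 Ω
Step 3 — Series combination: Z_total = R + L + C = 23.9 - j4531 Ω = 4531∠-89.7° Ω.
Step 4 — Power factor: PF = cos(φ) = Re(Z)/|Z| = 23.9/4531 = 0.005275.
Step 5 — Type: Im(Z) = -4531 ⇒ leading (phase φ = -89.7°).

PF = 0.005275 (leading, φ = -89.7°)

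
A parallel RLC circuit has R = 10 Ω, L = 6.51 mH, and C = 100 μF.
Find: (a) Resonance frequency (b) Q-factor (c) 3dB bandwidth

Step 1 — Resonance: ω₀ = 1/√(LC) = 1/√(0.00651·0.0001) = 1239 rad/s.
Step 2 — f₀ = ω₀/(2π) = 197.3 Hz.
Step 3 — Parallel Q: Q = R/(ω₀L) = 10/(1239·0.00651) = 1.239.
Step 4 — Bandwidth: Δω = ω₀/Q = 1000 rad/s; BW = Δω/(2π) = 159.2 Hz.

(a) f₀ = 197.3 Hz  (b) Q = 1.239  (c) BW = 159.2 Hz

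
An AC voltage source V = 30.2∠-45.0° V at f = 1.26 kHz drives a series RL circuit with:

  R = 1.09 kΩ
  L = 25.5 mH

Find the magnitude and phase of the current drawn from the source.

Step 1 — Angular frequency: ω = 2π·f = 2π·1260 = 7917 rad/s.
Step 2 — Component impedances:
  R: Z = R = 1090 Ω
  L: Z = jωL = j·7917·0.0255 = 0 + j201.9 Ω
Step 3 — Series combination: Z_total = R + L = 1090 + j201.9 Ω = 1109∠10.5° Ω.
Step 4 — Source phasor: V = 30.2∠-45.0° V = 21.35 - j21.35 V.
Step 5 — Ohm's law: I = V / Z_total = (21.35 - j21.35) / (1090 + j201.9) = 0.01543 - j0.02245 A.
Step 6 — Convert to polar: |I| = 0.02724 A, ∠I = -55.5°.

I = 0.02724∠-55.5° A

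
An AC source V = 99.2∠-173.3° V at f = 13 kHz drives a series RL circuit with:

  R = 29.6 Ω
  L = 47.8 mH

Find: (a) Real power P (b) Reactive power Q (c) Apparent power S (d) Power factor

Step 1 — Angular frequency: ω = 2π·f = 2π·1.3e+04 = 8.168e+04 rad/s.
Step 2 — Component impedances:
  R: Z = R = 29.6 Ω
  L: Z = jωL = j·8.168e+04·0.0478 = 0 + j3904 Ω
Step 3 — Series combination: Z_total = R + L = 29.6 + j3904 Ω = 3904∠89.6° Ω.
Step 4 — Source phasor: V = 99.2∠-173.3° V = -98.52 - j11.57 V.
Step 5 — Current: I = V / Z = -0.003155 + j0.02521 A = 0.02541∠97.1° A.
Step 6 — Complex power: S = V·I* = 0.01911 + j2.52 VA.
Step 7 — Real power: P = Re(S) = 0.01911 W.
Step 8 — Reactive power: Q = Im(S) = 2.52 VAR.
Step 9 — Apparent power: |S| = 2.52 VA.
Step 10 — Power factor: PF = P/|S| = 0.007581 (lagging).

(a) P = 0.01911 W  (b) Q = 2.52 VAR  (c) S = 2.52 VA  (d) PF = 0.007581 (lagging)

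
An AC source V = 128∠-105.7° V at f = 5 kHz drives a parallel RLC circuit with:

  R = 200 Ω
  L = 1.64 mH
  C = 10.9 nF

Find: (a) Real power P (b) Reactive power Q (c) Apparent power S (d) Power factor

Step 1 — Angular frequency: ω = 2π·f = 2π·5000 = 3.142e+04 rad/s.
Step 2 — Component impedances:
  R: Z = R = 200 Ω
  L: Z = jωL = j·3.142e+04·0.00164 = 0 + j51.52 Ω
  C: Z = 1/(jωC) = -j/(ω·C) = 0 - j2920 Ω
Step 3 — Parallel combination: 1/Z_total = 1/R + 1/L + 1/C; Z_total = 12.87 + j49.07 Ω = 50.73∠75.3° Ω.
Step 4 — Source phasor: V = 128∠-105.7° V = -34.64 - j123.2 V.
Step 5 — Current: I = V / Z = -2.523 + j0.04429 A = 2.523∠179.0° A.
Step 6 — Complex power: S = V·I* = 81.92 + j312.4 VA.
Step 7 — Real power: P = Re(S) = 81.92 W.
Step 8 — Reactive power: Q = Im(S) = 312.4 VAR.
Step 9 — Apparent power: |S| = 323 VA.
Step 10 — Power factor: PF = P/|S| = 0.2537 (lagging).

(a) P = 81.92 W  (b) Q = 312.4 VAR  (c) S = 323 VA  (d) PF = 0.2537 (lagging)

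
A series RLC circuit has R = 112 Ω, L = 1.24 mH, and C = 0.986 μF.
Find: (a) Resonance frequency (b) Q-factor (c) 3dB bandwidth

Step 1 — Resonance condition Im(Z)=0 gives ω₀ = 1/√(LC).
Step 2 — ω₀ = 1/√(0.00124·9.86e-07) = 2.86e+04 rad/s.
Step 3 — f₀ = ω₀/(2π) = 4552 Hz.
Step 4 — Series Q: Q = ω₀L/R = 2.86e+04·0.00124/112 = 0.3166.
Step 5 — 3dB bandwidth: Δω = ω₀/Q = 9.032e+04 rad/s; BW = Δω/(2π) = 1.438e+04 Hz.

(a) f₀ = 4552 Hz  (b) Q = 0.3166  (c) BW = 1.438e+04 Hz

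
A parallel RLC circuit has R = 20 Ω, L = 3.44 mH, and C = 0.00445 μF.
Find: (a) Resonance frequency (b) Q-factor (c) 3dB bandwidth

Step 1 — Resonance: ω₀ = 1/√(LC) = 1/√(0.00344·4.45e-09) = 2.556e+05 rad/s.
Step 2 — f₀ = ω₀/(2π) = 4.068e+04 Hz.
Step 3 — Parallel Q: Q = R/(ω₀L) = 20/(2.556e+05·0.00344) = 0.02275.
Step 4 — Bandwidth: Δω = ω₀/Q = 1.124e+07 rad/s; BW = Δω/(2π) = 1.788e+06 Hz.

(a) f₀ = 4.068e+04 Hz  (b) Q = 0.02275  (c) BW = 1.788e+06 Hz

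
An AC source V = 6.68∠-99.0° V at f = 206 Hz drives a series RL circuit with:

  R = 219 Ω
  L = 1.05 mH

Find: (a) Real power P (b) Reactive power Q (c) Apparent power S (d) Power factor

Step 1 — Angular frequency: ω = 2π·f = 2π·206 = 1294 rad/s.
Step 2 — Component impedances:
  R: Z = R = 219 Ω
  L: Z = jωL = j·1294·0.00105 = 0 + j1.359 Ω
Step 3 — Series combination: Z_total = R + L = 219 + j1.359 Ω = 219∠0.4° Ω.
Step 4 — Source phasor: V = 6.68∠-99.0° V = -1.045 - j6.598 V.
Step 5 — Current: I = V / Z = -0.004958 - j0.0301 A = 0.0305∠-99.4° A.
Step 6 — Complex power: S = V·I* = 0.2037 + j0.001264 VA.
Step 7 — Real power: P = Re(S) = 0.2037 W.
Step 8 — Reactive power: Q = Im(S) = 0.001264 VAR.
Step 9 — Apparent power: |S| = 0.2038 VA.
Step 10 — Power factor: PF = P/|S| = 1 (lagging).

(a) P = 0.2037 W  (b) Q = 0.001264 VAR  (c) S = 0.2038 VA  (d) PF = 1 (lagging)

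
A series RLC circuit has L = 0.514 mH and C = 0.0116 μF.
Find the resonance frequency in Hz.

Step 1 — Resonance condition Im(Z)=0 gives ω₀ = 1/√(LC).
Step 2 — ω₀ = 1/√(0.000514·1.16e-08) = 4.095e+05 rad/s.
Step 3 — f₀ = ω₀/(2π) = 6.518e+04 Hz.

f₀ = 6.518e+04 Hz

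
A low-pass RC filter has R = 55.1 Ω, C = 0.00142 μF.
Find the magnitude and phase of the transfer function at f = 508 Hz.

Step 1 — Angular frequency: ω = 2π·508 = 3192 rad/s.
Step 2 — Transfer function: H(jω) = 1/(1 + jωRC).
Step 3 — Denominator: 1 + jωRC = 1 + j·3192·55.1·1.42e-09 = 1 + j0.0002497.
Step 4 — H = 1 - j0.0002497.
Step 5 — Magnitude: |H| = 1 (-0.0 dB); phase: φ = -0.0°.

|H| = 1 (-0.0 dB), φ = -0.0°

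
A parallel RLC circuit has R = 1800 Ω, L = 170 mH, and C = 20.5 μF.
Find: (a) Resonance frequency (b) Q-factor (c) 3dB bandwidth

Step 1 — Resonance: ω₀ = 1/√(LC) = 1/√(0.17·2.05e-05) = 535.7 rad/s.
Step 2 — f₀ = ω₀/(2π) = 85.25 Hz.
Step 3 — Parallel Q: Q = R/(ω₀L) = 1800/(535.7·0.17) = 19.77.
Step 4 — Bandwidth: Δω = ω₀/Q = 27.1 rad/s; BW = Δω/(2π) = 4.313 Hz.

(a) f₀ = 85.25 Hz  (b) Q = 19.77  (c) BW = 4.313 Hz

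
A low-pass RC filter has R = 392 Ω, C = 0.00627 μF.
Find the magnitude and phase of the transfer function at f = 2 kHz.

Step 1 — Angular frequency: ω = 2π·2000 = 1.257e+04 rad/s.
Step 2 — Transfer function: H(jω) = 1/(1 + jωRC).
Step 3 — Denominator: 1 + jωRC = 1 + j·1.257e+04·392·6.27e-09 = 1 + j0.03089.
Step 4 — H = 0.999 - j0.03086.
Step 5 — Magnitude: |H| = 0.9995 (-0.0 dB); phase: φ = -1.8°.

|H| = 0.9995 (-0.0 dB), φ = -1.8°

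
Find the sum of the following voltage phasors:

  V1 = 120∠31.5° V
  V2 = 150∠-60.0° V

Step 1 — Convert each phasor to rectangular form:
  V1 = 120·(cos(31.5°) + j·sin(31.5°)) = 102.3 + j62.7 V
  V2 = 150·(cos(-60.0°) + j·sin(-60.0°)) = 75 - j129.9 V
Step 2 — Sum components: V_total = 177.3 - j67.2 V.
Step 3 — Convert to polar: |V_total| = 189.6 V, ∠V_total = -20.8°.

V_total = 189.6∠-20.8° V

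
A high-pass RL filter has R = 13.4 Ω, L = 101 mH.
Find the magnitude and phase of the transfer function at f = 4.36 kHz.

Step 1 — Angular frequency: ω = 2π·4360 = 2.739e+04 rad/s.
Step 2 — Transfer function: H(jω) = jωL/(R + jωL).
Step 3 — Numerator jωL = j·2767; denominator R + jωL = 13.4 + j2767.
Step 4 — H = 1 + j0.004843.
Step 5 — Magnitude: |H| = 1 (-0.0 dB); phase: φ = 0.3°.

|H| = 1 (-0.0 dB), φ = 0.3°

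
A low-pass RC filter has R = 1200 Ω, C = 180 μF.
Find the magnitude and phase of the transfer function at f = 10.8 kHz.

Step 1 — Angular frequency: ω = 2π·1.08e+04 = 6.786e+04 rad/s.
Step 2 — Transfer function: H(jω) = 1/(1 + jωRC).
Step 3 — Denominator: 1 + jωRC = 1 + j·6.786e+04·1200·0.00018 = 1 + j1.466e+04.
Step 4 — H = 4.655e-09 - j6.822e-05.
Step 5 — Magnitude: |H| = 6.822e-05 (-83.3 dB); phase: φ = -90.0°.

|H| = 6.822e-05 (-83.3 dB), φ = -90.0°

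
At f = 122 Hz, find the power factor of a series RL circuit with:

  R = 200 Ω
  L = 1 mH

Step 1 — Angular frequency: ω = 2π·f = 2π·122 = 766.5 rad/s.
Step 2 — Component impedances:
  R: Z = R = 200 Ω
  L: Z = jωL = j·766.5·0.001 = 0 + j0.7665 Ω
Step 3 — Series combination: Z_total = R + L = 200 + j0.7665 Ω = 200∠0.2° Ω.
Step 4 — Power factor: PF = cos(φ) = Re(Z)/|Z| = 200/200 = 1.
Step 5 — Type: Im(Z) = 0.7665 ⇒ lagging (phase φ = 0.2°).

PF = 1 (lagging, φ = 0.2°)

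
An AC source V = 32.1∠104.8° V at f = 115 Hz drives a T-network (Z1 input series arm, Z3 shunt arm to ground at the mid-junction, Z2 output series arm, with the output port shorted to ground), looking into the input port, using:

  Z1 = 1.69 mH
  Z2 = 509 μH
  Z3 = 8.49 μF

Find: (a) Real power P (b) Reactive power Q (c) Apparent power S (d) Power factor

Step 1 — Angular frequency: ω = 2π·f = 2π·115 = 722.6 rad/s.
Step 2 — Component impedances:
  Z1: Z = jωL = j·722.6·0.00169 = 0 + j1.221 Ω
  Z2: Z = jωL = j·722.6·0.000509 = 0 + j0.3678 Ω
  Z3: Z = 1/(jωC) = -j/(ω·C) = 0 - j163 Ω
Step 3 — With the output port shorted to ground, the output series arm Z2 runs from the junction to ground; the shunt arm Z3 also runs from the junction to ground. They appear in parallel: Z3 || Z2 = 0 + j0.3686 Ω.
Step 4 — Series with input arm Z1: Z_in = Z1 + (Z3 || Z2) = 0 + j1.59 Ω = 1.59∠90.0° Ω.
Step 5 — Source phasor: V = 32.1∠104.8° V = -8.2 + j31.04 V.
Step 6 — Current: I = V / Z = 19.52 + j5.158 A = 20.19∠14.8° A.
Step 7 — Complex power: S = V·I* = 0 + j648.2 VA.
Step 8 — Real power: P = Re(S) = 0 W.
Step 9 — Reactive power: Q = Im(S) = 648.2 VAR.
Step 10 — Apparent power: |S| = 648.2 VA.
Step 11 — Power factor: PF = P/|S| = 0 (lagging).

(a) P = 0 W  (b) Q = 648.2 VAR  (c) S = 648.2 VA  (d) PF = 0 (lagging)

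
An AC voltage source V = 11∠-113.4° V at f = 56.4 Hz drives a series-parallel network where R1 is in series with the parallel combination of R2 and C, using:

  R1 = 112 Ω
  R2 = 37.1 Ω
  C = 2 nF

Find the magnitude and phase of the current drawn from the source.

Step 1 — Angular frequency: ω = 2π·f = 2π·56.4 = 354.4 rad/s.
Step 2 — Component impedances:
  R1: Z = R = 112 Ω
  R2: Z = R = 37.1 Ω
  C: Z = 1/(jωC) = -j/(ω·C) = 0 - j1.411e+06 Ω
Step 3 — Parallel branch: R2 || C = 1/(1/R2 + 1/C) = 37.1 - j0.0009755 Ω.
Step 4 — Series with R1: Z_total = R1 + (R2 || C) = 149.1 - j0.0009755 Ω = 149.1∠-0.0° Ω.
Step 5 — Source phasor: V = 11∠-113.4° V = -4.369 - j10.1 V.
Step 6 — Ohm's law: I = V / Z_total = (-4.369 - j10.1) / (149.1 - j0.0009755) = -0.0293 - j0.06771 A.
Step 7 — Convert to polar: |I| = 0.07378 A, ∠I = -113.4°.

I = 0.07378∠-113.4° A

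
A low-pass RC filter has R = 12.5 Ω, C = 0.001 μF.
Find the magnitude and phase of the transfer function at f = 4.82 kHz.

Step 1 — Angular frequency: ω = 2π·4820 = 3.028e+04 rad/s.
Step 2 — Transfer function: H(jω) = 1/(1 + jωRC).
Step 3 — Denominator: 1 + jωRC = 1 + j·3.028e+04·12.5·1e-09 = 1 + j0.0003786.
Step 4 — H = 1 - j0.0003786.
Step 5 — Magnitude: |H| = 1 (-0.0 dB); phase: φ = -0.0°.

|H| = 1 (-0.0 dB), φ = -0.0°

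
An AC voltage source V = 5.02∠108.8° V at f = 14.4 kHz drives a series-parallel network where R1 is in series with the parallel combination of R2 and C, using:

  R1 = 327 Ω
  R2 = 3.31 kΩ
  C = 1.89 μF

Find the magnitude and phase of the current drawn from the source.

Step 1 — Angular frequency: ω = 2π·f = 2π·1.44e+04 = 9.048e+04 rad/s.
Step 2 — Component impedances:
  R1: Z = R = 327 Ω
  R2: Z = R = 3310 Ω
  C: Z = 1/(jωC) = -j/(ω·C) = 0 - j5.848 Ω
Step 3 — Parallel branch: R2 || C = 1/(1/R2 + 1/C) = 0.01033 - j5.848 Ω.
Step 4 — Series with R1: Z_total = R1 + (R2 || C) = 327 - j5.848 Ω = 327.1∠-1.0° Ω.
Step 5 — Source phasor: V = 5.02∠108.8° V = -1.618 + j4.752 V.
Step 6 — Ohm's law: I = V / Z_total = (-1.618 + j4.752) / (327 - j5.848) = -0.005205 + j0.01444 A.
Step 7 — Convert to polar: |I| = 0.01535 A, ∠I = 109.8°.

I = 0.01535∠109.8° A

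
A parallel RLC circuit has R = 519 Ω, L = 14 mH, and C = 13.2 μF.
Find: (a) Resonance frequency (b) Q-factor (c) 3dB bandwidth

Step 1 — Resonance: ω₀ = 1/√(LC) = 1/√(0.014·1.32e-05) = 2326 rad/s.
Step 2 — f₀ = ω₀/(2π) = 370.2 Hz.
Step 3 — Parallel Q: Q = R/(ω₀L) = 519/(2326·0.014) = 15.94.
Step 4 — Bandwidth: Δω = ω₀/Q = 146 rad/s; BW = Δω/(2π) = 23.23 Hz.

(a) f₀ = 370.2 Hz  (b) Q = 15.94  (c) BW = 23.23 Hz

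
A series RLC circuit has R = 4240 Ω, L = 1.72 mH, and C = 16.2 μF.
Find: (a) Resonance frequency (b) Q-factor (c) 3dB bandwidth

Step 1 — Resonance: ω₀ = 1/√(LC) = 1/√(0.00172·1.62e-05) = 5991 rad/s.
Step 2 — f₀ = ω₀/(2π) = 953.5 Hz.
Step 3 — Series Q: Q = ω₀L/R = 5991·0.00172/4240 = 0.00243.
Step 4 — Bandwidth: Δω = ω₀/Q = 2.465e+06 rad/s; BW = Δω/(2π) = 3.923e+05 Hz.

(a) f₀ = 953.5 Hz  (b) Q = 0.00243  (c) BW = 3.923e+05 Hz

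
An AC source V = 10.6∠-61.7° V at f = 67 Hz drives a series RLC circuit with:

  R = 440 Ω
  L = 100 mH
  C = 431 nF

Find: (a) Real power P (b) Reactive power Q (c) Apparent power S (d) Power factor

Step 1 — Angular frequency: ω = 2π·f = 2π·67 = 421 rad/s.
Step 2 — Component impedances:
  R: Z = R = 440 Ω
  L: Z = jωL = j·421·0.1 = 0 + j42.1 Ω
  C: Z = 1/(jωC) = -j/(ω·C) = 0 - j5511 Ω
Step 3 — Series combination: Z_total = R + L + C = 440 - j5469 Ω = 5487∠-85.4° Ω.
Step 4 — Source phasor: V = 10.6∠-61.7° V = 5.025 - j9.333 V.
Step 5 — Current: I = V / Z = 0.001769 + j0.0007765 A = 0.001932∠23.7° A.
Step 6 — Complex power: S = V·I* = 0.001642 - j0.02041 VA.
Step 7 — Real power: P = Re(S) = 0.001642 W.
Step 8 — Reactive power: Q = Im(S) = -0.02041 VAR.
Step 9 — Apparent power: |S| = 0.02048 VA.
Step 10 — Power factor: PF = P/|S| = 0.08019 (leading).

(a) P = 0.001642 W  (b) Q = -0.02041 VAR  (c) S = 0.02048 VA  (d) PF = 0.08019 (leading)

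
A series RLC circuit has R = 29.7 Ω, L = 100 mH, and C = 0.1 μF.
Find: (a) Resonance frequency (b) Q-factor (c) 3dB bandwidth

Step 1 — Resonance: ω₀ = 1/√(LC) = 1/√(0.1·1e-07) = 1e+04 rad/s.
Step 2 — f₀ = ω₀/(2π) = 1592 Hz.
Step 3 — Series Q: Q = ω₀L/R = 1e+04·0.1/29.7 = 33.67.
Step 4 — Bandwidth: Δω = ω₀/Q = 297 rad/s; BW = Δω/(2π) = 47.27 Hz.

(a) f₀ = 1592 Hz  (b) Q = 33.67  (c) BW = 47.27 Hz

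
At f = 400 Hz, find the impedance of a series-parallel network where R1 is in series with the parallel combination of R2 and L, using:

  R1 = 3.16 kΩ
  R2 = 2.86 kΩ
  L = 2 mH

Step 1 — Angular frequency: ω = 2π·f = 2π·400 = 2513 rad/s.
Step 2 — Component impedances:
  R1: Z = R = 3160 Ω
  R2: Z = R = 2860 Ω
  L: Z = jωL = j·2513·0.002 = 0 + j5.027 Ω
Step 3 — Parallel branch: R2 || L = 1/(1/R2 + 1/L) = 0.008834 + j5.027 Ω.
Step 4 — Series with R1: Z_total = R1 + (R2 || L) = 3160 + j5.027 Ω = 3160∠0.1° Ω.

Z = 3160 + j5.027 Ω = 3160∠0.1° Ω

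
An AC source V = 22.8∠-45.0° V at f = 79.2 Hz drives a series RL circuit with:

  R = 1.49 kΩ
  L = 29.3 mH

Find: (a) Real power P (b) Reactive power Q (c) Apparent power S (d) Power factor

Step 1 — Angular frequency: ω = 2π·f = 2π·79.2 = 497.6 rad/s.
Step 2 — Component impedances:
  R: Z = R = 1490 Ω
  L: Z = jωL = j·497.6·0.0293 = 0 + j14.58 Ω
Step 3 — Series combination: Z_total = R + L = 1490 + j14.58 Ω = 1490∠0.6° Ω.
Step 4 — Source phasor: V = 22.8∠-45.0° V = 16.12 - j16.12 V.
Step 5 — Current: I = V / Z = 0.01071 - j0.01092 A = 0.0153∠-45.6° A.
Step 6 — Complex power: S = V·I* = 0.3489 + j0.003414 VA.
Step 7 — Real power: P = Re(S) = 0.3489 W.
Step 8 — Reactive power: Q = Im(S) = 0.003414 VAR.
Step 9 — Apparent power: |S| = 0.3489 VA.
Step 10 — Power factor: PF = P/|S| = 1 (lagging).

(a) P = 0.3489 W  (b) Q = 0.003414 VAR  (c) S = 0.3489 VA  (d) PF = 1 (lagging)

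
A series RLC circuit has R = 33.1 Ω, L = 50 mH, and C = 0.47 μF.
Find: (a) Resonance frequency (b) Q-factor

Step 1 — Resonance condition Im(Z)=0 gives ω₀ = 1/√(LC).
Step 2 — ω₀ = 1/√(0.05·4.7e-07) = 6523 rad/s.
Step 3 — f₀ = ω₀/(2π) = 1038 Hz.
Step 4 — Series Q: Q = ω₀L/R = 6523·0.05/33.1 = 9.854.

(a) f₀ = 1038 Hz  (b) Q = 9.854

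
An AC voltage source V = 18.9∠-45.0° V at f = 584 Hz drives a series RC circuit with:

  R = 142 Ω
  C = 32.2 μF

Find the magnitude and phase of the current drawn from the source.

Step 1 — Angular frequency: ω = 2π·f = 2π·584 = 3669 rad/s.
Step 2 — Component impedances:
  R: Z = R = 142 Ω
  C: Z = 1/(jωC) = -j/(ω·C) = 0 - j8.464 Ω
Step 3 — Series combination: Z_total = R + C = 142 - j8.464 Ω = 142.3∠-3.4° Ω.
Step 4 — Source phasor: V = 18.9∠-45.0° V = 13.36 - j13.36 V.
Step 5 — Ohm's law: I = V / Z_total = (13.36 - j13.36) / (142 - j8.464) = 0.09937 - j0.08819 A.
Step 6 — Convert to polar: |I| = 0.1329 A, ∠I = -41.6°.

I = 0.1329∠-41.6° A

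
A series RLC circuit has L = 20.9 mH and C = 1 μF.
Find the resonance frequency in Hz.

Step 1 — Resonance condition Im(Z)=0 gives ω₀ = 1/√(LC).
Step 2 — ω₀ = 1/√(0.0209·1e-06) = 6917 rad/s.
Step 3 — f₀ = ω₀/(2π) = 1101 Hz.

f₀ = 1101 Hz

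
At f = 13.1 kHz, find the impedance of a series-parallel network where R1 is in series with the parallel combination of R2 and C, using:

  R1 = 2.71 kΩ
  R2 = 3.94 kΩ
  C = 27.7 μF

Step 1 — Angular frequency: ω = 2π·f = 2π·1.31e+04 = 8.231e+04 rad/s.
Step 2 — Component impedances:
  R1: Z = R = 2710 Ω
  R2: Z = R = 3940 Ω
  C: Z = 1/(jωC) = -j/(ω·C) = 0 - j0.4386 Ω
Step 3 — Parallel branch: R2 || C = 1/(1/R2 + 1/C) = 4.882e-05 - j0.4386 Ω.
Step 4 — Series with R1: Z_total = R1 + (R2 || C) = 2710 - j0.4386 Ω = 2710∠-0.0° Ω.

Z = 2710 - j0.4386 Ω = 2710∠-0.0° Ω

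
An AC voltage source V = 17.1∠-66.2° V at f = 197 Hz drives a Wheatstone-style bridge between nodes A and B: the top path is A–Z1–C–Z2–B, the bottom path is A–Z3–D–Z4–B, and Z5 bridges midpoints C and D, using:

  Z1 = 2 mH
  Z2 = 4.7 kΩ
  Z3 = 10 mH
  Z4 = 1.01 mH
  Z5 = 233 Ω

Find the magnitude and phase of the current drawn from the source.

Step 1 — Angular frequency: ω = 2π·f = 2π·197 = 1238 rad/s.
Step 2 — Component impedances:
  Z1: Z = jωL = j·1238·0.002 = 0 + j2.476 Ω
  Z2: Z = R = 4700 Ω
  Z3: Z = jωL = j·1238·0.01 = 0 + j12.38 Ω
  Z4: Z = jωL = j·1238·0.00101 = 0 + j1.25 Ω
  Z5: Z = R = 233 Ω
Step 3 — Bridge requires nodal analysis (the Z5 bridge couples midpoints C and D, so the two paths cannot be reduced to a simple series/parallel combination). Setting node B to ground and injecting 1 A at node A, the 3-node admittance system at A, C, D solves to V_A = Z_AB = 0.694 + j13.58 Ω = 13.6∠87.1° Ω.
Step 4 — Source phasor: V = 17.1∠-66.2° V = 6.901 - j15.65 V.
Step 5 — Ohm's law: I = V / Z_total = (6.901 - j15.65) / (0.694 + j13.58) = -1.123 - j0.5655 A.
Step 6 — Convert to polar: |I| = 1.257 A, ∠I = -153.3°.

I = 1.257∠-153.3° A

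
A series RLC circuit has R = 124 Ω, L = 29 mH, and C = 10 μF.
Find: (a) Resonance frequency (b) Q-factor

Step 1 — Resonance condition Im(Z)=0 gives ω₀ = 1/√(LC).
Step 2 — ω₀ = 1/√(0.029·1e-05) = 1857 rad/s.
Step 3 — f₀ = ω₀/(2π) = 295.5 Hz.
Step 4 — Series Q: Q = ω₀L/R = 1857·0.029/124 = 0.4343.

(a) f₀ = 295.5 Hz  (b) Q = 0.4343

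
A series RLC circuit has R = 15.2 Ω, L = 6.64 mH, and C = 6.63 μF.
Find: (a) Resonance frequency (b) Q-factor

Step 1 — Resonance condition Im(Z)=0 gives ω₀ = 1/√(LC).
Step 2 — ω₀ = 1/√(0.00664·6.63e-06) = 4766 rad/s.
Step 3 — f₀ = ω₀/(2π) = 758.5 Hz.
Step 4 — Series Q: Q = ω₀L/R = 4766·0.00664/15.2 = 2.082.

(a) f₀ = 758.5 Hz  (b) Q = 2.082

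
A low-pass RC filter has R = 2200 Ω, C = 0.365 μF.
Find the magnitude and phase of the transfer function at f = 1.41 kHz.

Step 1 — Angular frequency: ω = 2π·1410 = 8859 rad/s.
Step 2 — Transfer function: H(jω) = 1/(1 + jωRC).
Step 3 — Denominator: 1 + jωRC = 1 + j·8859·2200·3.65e-07 = 1 + j7.114.
Step 4 — H = 0.01938 - j0.1378.
Step 5 — Magnitude: |H| = 0.1392 (-17.1 dB); phase: φ = -82.0°.

|H| = 0.1392 (-17.1 dB), φ = -82.0°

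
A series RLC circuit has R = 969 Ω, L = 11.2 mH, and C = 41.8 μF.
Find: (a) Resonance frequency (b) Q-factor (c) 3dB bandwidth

Step 1 — Resonance: ω₀ = 1/√(LC) = 1/√(0.0112·4.18e-05) = 1462 rad/s.
Step 2 — f₀ = ω₀/(2π) = 232.6 Hz.
Step 3 — Series Q: Q = ω₀L/R = 1462·0.0112/969 = 0.01689.
Step 4 — Bandwidth: Δω = ω₀/Q = 8.652e+04 rad/s; BW = Δω/(2π) = 1.377e+04 Hz.

(a) f₀ = 232.6 Hz  (b) Q = 0.01689  (c) BW = 1.377e+04 Hz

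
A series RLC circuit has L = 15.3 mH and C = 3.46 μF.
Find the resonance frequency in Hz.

Step 1 — Resonance condition Im(Z)=0 gives ω₀ = 1/√(LC).
Step 2 — ω₀ = 1/√(0.0153·3.46e-06) = 4346 rad/s.
Step 3 — f₀ = ω₀/(2π) = 691.7 Hz.

f₀ = 691.7 Hz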